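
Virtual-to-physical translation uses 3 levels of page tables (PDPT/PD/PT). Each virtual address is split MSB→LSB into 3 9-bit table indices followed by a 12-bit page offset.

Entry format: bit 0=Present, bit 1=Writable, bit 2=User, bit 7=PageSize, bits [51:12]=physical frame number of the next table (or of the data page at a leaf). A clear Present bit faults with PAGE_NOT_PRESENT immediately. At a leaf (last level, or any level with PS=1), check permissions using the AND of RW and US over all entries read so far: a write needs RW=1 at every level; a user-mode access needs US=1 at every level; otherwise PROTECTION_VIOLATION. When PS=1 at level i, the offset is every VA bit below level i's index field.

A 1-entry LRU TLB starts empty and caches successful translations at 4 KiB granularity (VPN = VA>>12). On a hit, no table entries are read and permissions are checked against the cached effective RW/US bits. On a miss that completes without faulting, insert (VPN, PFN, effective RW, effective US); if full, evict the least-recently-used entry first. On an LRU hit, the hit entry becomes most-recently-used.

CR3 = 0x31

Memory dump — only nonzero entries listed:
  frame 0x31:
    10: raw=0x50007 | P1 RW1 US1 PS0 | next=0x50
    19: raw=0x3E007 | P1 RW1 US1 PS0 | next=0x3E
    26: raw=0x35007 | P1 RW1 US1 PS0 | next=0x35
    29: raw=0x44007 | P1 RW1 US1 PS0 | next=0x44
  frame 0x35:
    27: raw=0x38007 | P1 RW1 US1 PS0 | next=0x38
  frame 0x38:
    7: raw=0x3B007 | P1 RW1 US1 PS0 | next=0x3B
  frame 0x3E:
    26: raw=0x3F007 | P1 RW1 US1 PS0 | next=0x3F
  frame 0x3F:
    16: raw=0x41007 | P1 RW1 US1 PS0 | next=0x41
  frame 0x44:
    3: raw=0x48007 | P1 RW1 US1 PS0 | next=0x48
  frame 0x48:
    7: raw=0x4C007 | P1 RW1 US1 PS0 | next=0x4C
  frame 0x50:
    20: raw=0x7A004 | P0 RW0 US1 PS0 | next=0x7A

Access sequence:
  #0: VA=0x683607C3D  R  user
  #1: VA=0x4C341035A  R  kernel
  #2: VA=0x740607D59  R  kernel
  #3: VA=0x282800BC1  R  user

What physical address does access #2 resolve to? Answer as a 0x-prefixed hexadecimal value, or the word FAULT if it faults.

Per-access translation:
#0 VA=0x683607C3D (r,user):
  [0] read 0x31 idx=26: raw=0x35007 flags P=1 W=1 U=1 S=0
  [1] read 0x35 idx=27: raw=0x38007 flags P=1 W=1 U=1 S=0
  [2] read 0x38 idx=7: raw=0x3B007 flags P=1 W=1 U=1 S=0
  → PA=0x3BC3D  (3 entries read)
#1 VA=0x4C341035A (r,kernel):
  [0] read 0x31 idx=19: raw=0x3E007 flags P=1 W=1 U=1 S=0
  [1] read 0x3E idx=26: raw=0x3F007 flags P=1 W=1 U=1 S=0
  [2] read 0x3F idx=16: raw=0x41007 flags P=1 W=1 U=1 S=0
  → PA=0x4135A  (3 entries read)
#2 VA=0x740607D59 (r,kernel):
  [0] read 0x31 idx=29: raw=0x44007 flags P=1 W=1 U=1 S=0
  [1] read 0x44 idx=3: raw=0x48007 flags P=1 W=1 U=1 S=0
  [2] read 0x48 idx=7: raw=0x4C007 flags P=1 W=1 U=1 S=0
  → PA=0x4CD59  (3 entries read)
#3 VA=0x282800BC1 (r,user):
  [0] read 0x31 idx=10: raw=0x50007 flags P=1 W=1 U=1 S=0
  [1] read 0x50 idx=20: raw=0x7A004 flags P=0 W=0 U=1 S=0
  ⇒ fault: PAGE_NOT_PRESENT  — 2 lookups

Access #2 PA: 0x4CD59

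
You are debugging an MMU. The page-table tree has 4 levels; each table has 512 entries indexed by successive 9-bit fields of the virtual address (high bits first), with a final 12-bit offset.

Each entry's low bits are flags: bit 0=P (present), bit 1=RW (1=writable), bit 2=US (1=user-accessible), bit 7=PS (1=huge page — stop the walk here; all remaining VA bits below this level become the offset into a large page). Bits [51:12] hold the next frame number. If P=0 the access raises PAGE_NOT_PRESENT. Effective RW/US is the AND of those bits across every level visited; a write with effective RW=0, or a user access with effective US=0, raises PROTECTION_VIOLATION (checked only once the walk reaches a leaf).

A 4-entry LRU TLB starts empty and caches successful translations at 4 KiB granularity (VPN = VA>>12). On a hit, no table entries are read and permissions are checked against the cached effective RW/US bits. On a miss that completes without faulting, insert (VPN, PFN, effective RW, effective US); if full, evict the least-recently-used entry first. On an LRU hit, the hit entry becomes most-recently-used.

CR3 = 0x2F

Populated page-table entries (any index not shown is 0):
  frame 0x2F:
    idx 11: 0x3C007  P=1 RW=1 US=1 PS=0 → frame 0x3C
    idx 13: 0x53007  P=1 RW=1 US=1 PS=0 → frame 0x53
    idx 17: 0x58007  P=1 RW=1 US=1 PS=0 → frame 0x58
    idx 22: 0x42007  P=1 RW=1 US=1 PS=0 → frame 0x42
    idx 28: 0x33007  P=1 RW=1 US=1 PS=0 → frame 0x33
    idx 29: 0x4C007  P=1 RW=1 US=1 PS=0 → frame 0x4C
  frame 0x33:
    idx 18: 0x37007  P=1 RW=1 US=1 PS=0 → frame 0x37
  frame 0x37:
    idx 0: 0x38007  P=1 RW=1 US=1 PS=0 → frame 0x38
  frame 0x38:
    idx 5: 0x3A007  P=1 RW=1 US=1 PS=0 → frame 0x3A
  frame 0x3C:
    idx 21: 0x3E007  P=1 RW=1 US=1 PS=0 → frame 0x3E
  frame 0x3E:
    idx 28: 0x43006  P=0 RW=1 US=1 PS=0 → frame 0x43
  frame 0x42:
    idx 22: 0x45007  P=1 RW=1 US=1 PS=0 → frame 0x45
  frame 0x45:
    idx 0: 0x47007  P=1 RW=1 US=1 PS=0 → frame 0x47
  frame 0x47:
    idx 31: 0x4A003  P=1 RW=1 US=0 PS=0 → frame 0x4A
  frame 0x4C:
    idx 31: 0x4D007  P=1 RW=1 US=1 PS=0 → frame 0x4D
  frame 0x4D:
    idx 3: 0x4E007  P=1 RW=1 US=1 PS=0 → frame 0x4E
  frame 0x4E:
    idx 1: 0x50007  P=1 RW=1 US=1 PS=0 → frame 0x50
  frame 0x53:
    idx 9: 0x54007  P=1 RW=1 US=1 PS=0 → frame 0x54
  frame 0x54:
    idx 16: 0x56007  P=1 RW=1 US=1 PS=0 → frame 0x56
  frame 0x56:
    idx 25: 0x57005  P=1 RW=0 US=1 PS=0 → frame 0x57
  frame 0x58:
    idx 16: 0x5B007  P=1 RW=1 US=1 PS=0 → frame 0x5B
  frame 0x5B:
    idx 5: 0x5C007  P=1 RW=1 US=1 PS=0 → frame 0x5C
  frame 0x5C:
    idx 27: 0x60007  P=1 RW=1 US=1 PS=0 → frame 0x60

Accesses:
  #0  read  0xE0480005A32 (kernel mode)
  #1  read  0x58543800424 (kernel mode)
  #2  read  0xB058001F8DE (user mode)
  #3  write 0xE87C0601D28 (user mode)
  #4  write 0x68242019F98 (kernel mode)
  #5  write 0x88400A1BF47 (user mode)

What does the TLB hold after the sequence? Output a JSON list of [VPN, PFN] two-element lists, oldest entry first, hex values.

Trace:
#0 VA=0xE0480005A32 (r,kernel):
  L0 @0x2F[28] → 0x33007  P=1,RW=1,US=1,PS=0
  L1 @0x33[18] → 0x37007  P=1,RW=1,US=1,PS=0
  L2 @0x37[0] → 0x38007  P=1,RW=1,US=1,PS=0
  L3 @0x38[5] → 0x3A007  P=1,RW=1,US=1,PS=0
  ✓ 0x3AA32  — 4 lookups
#1 VA=0x58543800424 (r,kernel):
  L0 @0x2F[11] → 0x3C007  P=1,RW=1,US=1,PS=0
  L1 @0x3C[21] → 0x3E007  P=1,RW=1,US=1,PS=0
  L2 @0x3E[28] → 0x43006  P=0,RW=1,US=1,PS=0
  ✗ PAGE_NOT_PRESENT  [3 reads]
#2 VA=0xB058001F8DE (r,user):
  L0 @0x2F[22] → 0x42007  P=1,RW=1,US=1,PS=0
  L1 @0x42[22] → 0x45007  P=1,RW=1,US=1,PS=0
  L2 @0x45[0] → 0x47007  P=1,RW=1,US=1,PS=0
  L3 @0x47[31] → 0x4A003  P=1,RW=1,US=0,PS=0
  ✗ PROTECTION_VIOLATION  [4 reads]
#3 VA=0xE87C0601D28 (w,user):
  L0 @0x2F[29] → 0x4C007  P=1,RW=1,US=1,PS=0
  L1 @0x4C[31] → 0x4D007  P=1,RW=1,US=1,PS=0
  L2 @0x4D[3] → 0x4E007  P=1,RW=1,US=1,PS=0
  L3 @0x4E[1] → 0x50007  P=1,RW=1,US=1,PS=0
  ✓ 0x50D28  — 4 lookups
#4 VA=0x68242019F98 (w,kernel):
  L0 @0x2F[13] → 0x53007  P=1,RW=1,US=1,PS=0
  L1 @0x53[9] → 0x54007  P=1,RW=1,US=1,PS=0
  L2 @0x54[16] → 0x56007  P=1,RW=1,US=1,PS=0
  L3 @0x56[25] → 0x57005  P=1,RW=0,US=1,PS=0
  ✗ PROTECTION_VIOLATION  [4 reads]
#5 VA=0x88400A1BF47 (w,user):
  L0 @0x2F[17] → 0x58007  P=1,RW=1,US=1,PS=0
  L1 @0x58[16] → 0x5B007  P=1,RW=1,US=1,PS=0
  L2 @0x5B[5] → 0x5C007  P=1,RW=1,US=1,PS=0
  L3 @0x5C[27] → 0x60007  P=1,RW=1,US=1,PS=0
  ✓ 0x60F47  — 4 lookups

TLB: [["0xE0480005", "0x3A"], ["0xE87C0601", "0x50"], ["0x88400A1B", "0x60"]]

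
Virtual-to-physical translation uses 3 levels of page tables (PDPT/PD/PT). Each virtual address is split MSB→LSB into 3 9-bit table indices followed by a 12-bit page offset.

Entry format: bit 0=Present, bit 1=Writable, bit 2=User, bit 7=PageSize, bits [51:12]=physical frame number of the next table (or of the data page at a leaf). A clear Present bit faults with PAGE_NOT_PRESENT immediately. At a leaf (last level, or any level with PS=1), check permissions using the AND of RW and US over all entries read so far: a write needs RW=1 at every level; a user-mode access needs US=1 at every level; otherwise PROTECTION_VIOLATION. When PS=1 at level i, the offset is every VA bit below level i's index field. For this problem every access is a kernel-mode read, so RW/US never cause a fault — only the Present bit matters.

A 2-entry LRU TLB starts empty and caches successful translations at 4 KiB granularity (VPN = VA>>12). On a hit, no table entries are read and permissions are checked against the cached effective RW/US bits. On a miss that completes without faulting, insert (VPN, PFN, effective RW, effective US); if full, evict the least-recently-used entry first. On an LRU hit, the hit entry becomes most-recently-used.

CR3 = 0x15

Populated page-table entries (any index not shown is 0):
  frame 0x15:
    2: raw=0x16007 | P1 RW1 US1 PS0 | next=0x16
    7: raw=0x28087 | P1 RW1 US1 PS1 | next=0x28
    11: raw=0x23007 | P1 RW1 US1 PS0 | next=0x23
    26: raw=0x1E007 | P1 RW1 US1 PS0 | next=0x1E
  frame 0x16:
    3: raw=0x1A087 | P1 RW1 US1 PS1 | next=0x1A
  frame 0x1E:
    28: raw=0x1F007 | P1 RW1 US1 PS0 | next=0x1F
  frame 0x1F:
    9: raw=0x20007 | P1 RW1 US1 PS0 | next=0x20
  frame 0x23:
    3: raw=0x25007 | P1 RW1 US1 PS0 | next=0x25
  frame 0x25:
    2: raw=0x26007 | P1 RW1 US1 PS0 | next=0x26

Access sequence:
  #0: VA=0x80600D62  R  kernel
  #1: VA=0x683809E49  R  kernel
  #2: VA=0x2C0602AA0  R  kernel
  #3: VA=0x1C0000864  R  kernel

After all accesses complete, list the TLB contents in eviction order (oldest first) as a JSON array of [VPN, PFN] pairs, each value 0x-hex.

Trace:
#0 VA=0x80600D62 (r,kernel):
  [0] read 0x15 idx=2: raw=0x16007 flags P=1 W=1 U=1 S=0
  [1] read 0x16 idx=3: raw=0x1A087 flags P=1 W=1 U=1 S=1
  → PA=0x1AD62 (huge @L1)  (2 entries read)
#1 VA=0x683809E49 (r,kernel):
  [0] read 0x15 idx=26: raw=0x1E007 flags P=1 W=1 U=1 S=0
  [1] read 0x1E idx=28: raw=0x1F007 flags P=1 W=1 U=1 S=0
  [2] read 0x1F idx=9: raw=0x20007 flags P=1 W=1 U=1 S=0
  → PA=0x20E49  (3 entries read)
#2 VA=0x2C0602AA0 (r,kernel):
  [0] read 0x15 idx=11: raw=0x23007 flags P=1 W=1 U=1 S=0
  [1] read 0x23 idx=3: raw=0x25007 flags P=1 W=1 U=1 S=0
  [2] read 0x25 idx=2: raw=0x26007 flags P=1 W=1 U=1 S=0
  → PA=0x26AA0  (3 entries read)
#3 VA=0x1C0000864 (r,kernel):
  [0] read 0x15 idx=7: raw=0x28087 flags P=1 W=1 U=1 S=1
  → PA=0x28864 (huge @L0)  (1 entries read)

TLB: [["0x2C0602", "0x26"], ["0x1C0000", "0x28"]]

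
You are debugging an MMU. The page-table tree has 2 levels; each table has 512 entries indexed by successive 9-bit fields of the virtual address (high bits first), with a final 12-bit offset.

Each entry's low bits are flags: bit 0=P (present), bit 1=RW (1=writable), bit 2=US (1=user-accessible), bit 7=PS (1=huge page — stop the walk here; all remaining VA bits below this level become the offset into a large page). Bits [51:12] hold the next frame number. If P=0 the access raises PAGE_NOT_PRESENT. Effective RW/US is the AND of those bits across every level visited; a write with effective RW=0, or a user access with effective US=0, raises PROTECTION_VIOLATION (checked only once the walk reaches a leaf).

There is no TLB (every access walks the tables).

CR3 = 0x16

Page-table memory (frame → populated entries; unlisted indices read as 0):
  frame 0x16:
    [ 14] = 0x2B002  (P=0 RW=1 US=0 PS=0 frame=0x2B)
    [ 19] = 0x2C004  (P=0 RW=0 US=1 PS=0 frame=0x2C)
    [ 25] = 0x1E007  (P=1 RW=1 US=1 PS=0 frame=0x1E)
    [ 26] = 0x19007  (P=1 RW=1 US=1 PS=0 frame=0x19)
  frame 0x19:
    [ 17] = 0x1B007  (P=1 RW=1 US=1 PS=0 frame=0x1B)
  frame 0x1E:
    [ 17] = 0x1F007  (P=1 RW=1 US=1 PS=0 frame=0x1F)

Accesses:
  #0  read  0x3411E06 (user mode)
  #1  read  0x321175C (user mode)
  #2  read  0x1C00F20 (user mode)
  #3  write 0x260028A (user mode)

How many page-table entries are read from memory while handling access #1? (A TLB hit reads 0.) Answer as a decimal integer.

Trace:
#0 VA=0x3411E06 (r,user):
  [0] read 0x16 idx=26: raw=0x19007 flags P=1 W=1 U=1 S=0
  [1] read 0x19 idx=17: raw=0x1B007 flags P=1 W=1 U=1 S=0
  → PA=0x1BE06  (2 entries read)
#1 VA=0x321175C (r,user):
  [0] read 0x16 idx=25: raw=0x1E007 flags P=1 W=1 U=1 S=0
  [1] read 0x1E idx=17: raw=0x1F007 flags P=1 W=1 U=1 S=0
  → PA=0x1F75C  (2 entries read)
#2 VA=0x1C00F20 (r,user):
  [0] read 0x16 idx=14: raw=0x2B002 flags P=0 W=1 U=0 S=0
  ✗ PAGE_NOT_PRESENT  [1 reads]
#3 VA=0x260028A (w,user):
  [0] read 0x16 idx=19: raw=0x2C004 flags P=0 W=0 U=1 S=0
  ✗ PAGE_NOT_PRESENT  [1 reads]

Entries read for #1: 2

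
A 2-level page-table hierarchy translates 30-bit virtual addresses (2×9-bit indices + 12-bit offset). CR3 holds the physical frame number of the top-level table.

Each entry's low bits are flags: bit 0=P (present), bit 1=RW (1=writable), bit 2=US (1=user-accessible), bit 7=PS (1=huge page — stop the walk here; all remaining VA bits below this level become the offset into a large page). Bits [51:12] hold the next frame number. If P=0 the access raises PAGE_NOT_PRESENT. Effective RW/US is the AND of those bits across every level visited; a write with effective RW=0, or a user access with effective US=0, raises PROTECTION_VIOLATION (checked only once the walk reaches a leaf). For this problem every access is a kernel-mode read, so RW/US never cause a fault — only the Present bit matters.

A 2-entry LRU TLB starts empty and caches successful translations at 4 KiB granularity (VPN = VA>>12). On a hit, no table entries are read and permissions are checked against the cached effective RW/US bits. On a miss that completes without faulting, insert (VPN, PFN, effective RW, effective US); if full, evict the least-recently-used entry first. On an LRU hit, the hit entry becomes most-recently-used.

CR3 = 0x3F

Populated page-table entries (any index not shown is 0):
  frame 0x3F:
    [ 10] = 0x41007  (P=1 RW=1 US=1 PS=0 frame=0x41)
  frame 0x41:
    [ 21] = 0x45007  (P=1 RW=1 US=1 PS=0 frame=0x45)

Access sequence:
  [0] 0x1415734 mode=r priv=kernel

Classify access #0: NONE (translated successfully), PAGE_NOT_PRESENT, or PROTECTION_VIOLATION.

Walk each access:
#0 VA=0x1415734 (r,kernel):
  L0: frame=0x3F idx=10 entry=0x41007 [P=1 RW=1 US=1 PS=0]
  L1: frame=0x41 idx=21 entry=0x45007 [P=1 RW=1 US=1 PS=0]
  ✓ 0x45734  — 2 lookups

Access #0 fault: NONE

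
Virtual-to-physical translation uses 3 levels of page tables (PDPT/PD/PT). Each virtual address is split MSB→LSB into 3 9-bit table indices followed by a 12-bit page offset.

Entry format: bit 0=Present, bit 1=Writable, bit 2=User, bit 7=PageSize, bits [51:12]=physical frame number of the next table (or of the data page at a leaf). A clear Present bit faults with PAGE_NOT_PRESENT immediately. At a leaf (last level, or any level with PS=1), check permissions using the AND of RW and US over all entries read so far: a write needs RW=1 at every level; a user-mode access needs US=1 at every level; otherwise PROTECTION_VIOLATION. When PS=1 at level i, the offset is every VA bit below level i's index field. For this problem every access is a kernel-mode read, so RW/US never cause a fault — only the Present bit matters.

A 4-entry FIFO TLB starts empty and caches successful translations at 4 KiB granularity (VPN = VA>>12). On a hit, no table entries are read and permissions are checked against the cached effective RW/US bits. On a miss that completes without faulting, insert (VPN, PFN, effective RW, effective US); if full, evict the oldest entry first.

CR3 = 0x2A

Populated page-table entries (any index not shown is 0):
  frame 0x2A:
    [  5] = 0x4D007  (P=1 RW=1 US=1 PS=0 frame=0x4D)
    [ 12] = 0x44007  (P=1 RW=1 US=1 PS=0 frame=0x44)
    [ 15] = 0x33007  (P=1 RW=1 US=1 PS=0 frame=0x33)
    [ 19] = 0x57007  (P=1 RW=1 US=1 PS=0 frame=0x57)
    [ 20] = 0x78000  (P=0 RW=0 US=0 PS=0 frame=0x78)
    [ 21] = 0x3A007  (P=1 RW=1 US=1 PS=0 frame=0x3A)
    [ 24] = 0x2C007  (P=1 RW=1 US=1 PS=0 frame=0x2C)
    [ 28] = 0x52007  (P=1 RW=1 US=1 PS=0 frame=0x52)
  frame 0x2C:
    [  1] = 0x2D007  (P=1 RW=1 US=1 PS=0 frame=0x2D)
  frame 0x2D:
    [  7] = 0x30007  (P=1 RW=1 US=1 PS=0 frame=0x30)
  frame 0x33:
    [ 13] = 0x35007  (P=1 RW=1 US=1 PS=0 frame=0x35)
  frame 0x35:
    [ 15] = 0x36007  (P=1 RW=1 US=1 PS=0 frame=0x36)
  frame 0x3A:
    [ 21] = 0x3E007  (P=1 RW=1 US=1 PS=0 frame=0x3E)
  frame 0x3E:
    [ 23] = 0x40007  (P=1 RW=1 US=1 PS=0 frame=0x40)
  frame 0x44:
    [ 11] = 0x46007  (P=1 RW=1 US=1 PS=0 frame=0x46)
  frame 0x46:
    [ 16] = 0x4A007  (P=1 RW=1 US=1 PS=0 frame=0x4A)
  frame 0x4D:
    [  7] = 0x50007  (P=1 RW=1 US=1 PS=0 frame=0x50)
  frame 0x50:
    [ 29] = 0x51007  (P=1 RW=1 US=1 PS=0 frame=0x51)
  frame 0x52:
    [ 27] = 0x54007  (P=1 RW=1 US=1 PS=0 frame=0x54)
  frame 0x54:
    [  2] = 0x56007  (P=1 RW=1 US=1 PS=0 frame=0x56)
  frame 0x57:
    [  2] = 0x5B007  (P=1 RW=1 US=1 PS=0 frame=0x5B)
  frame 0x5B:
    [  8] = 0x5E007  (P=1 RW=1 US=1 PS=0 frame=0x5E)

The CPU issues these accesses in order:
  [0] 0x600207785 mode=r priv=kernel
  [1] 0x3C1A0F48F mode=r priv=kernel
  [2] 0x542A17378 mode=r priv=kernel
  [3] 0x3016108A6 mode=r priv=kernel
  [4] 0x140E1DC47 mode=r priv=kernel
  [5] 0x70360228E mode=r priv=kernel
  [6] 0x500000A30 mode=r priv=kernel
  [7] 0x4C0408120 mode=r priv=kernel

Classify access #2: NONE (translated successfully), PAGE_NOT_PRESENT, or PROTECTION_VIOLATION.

Per-access translation:
#0 VA=0x600207785 (r,kernel):
  [0] read 0x2A idx=24: raw=0x2C007 flags P=1 W=1 U=1 S=0
  [1] read 0x2C idx=1: raw=0x2D007 flags P=1 W=1 U=1 S=0
  [2] read 0x2D idx=7: raw=0x30007 flags P=1 W=1 U=1 S=0
  ⇒ phys 0x30785  [3 reads]
#1 VA=0x3C1A0F48F (r,kernel):
  [0] read 0x2A idx=15: raw=0x33007 flags P=1 W=1 U=1 S=0
  [1] read 0x33 idx=13: raw=0x35007 flags P=1 W=1 U=1 S=0
  [2] read 0x35 idx=15: raw=0x36007 flags P=1 W=1 U=1 S=0
  ⇒ phys 0x3648F  [3 reads]
#2 VA=0x542A17378 (r,kernel):
  [0] read 0x2A idx=21: raw=0x3A007 flags P=1 W=1 U=1 S=0
  [1] read 0x3A idx=21: raw=0x3E007 flags P=1 W=1 U=1 S=0
  [2] read 0x3E idx=23: raw=0x40007 flags P=1 W=1 U=1 S=0
  ⇒ phys 0x40378  [3 reads]
#3 VA=0x3016108A6 (r,kernel):
  [0] read 0x2A idx=12: raw=0x44007 flags P=1 W=1 U=1 S=0
  [1] read 0x44 idx=11: raw=0x46007 flags P=1 W=1 U=1 S=0
  [2] read 0x46 idx=16: raw=0x4A007 flags P=1 W=1 U=1 S=0
  ⇒ phys 0x4A8A6  [3 reads]
#4 VA=0x140E1DC47 (r,kernel):
  [0] read 0x2A idx=5: raw=0x4D007 flags P=1 W=1 U=1 S=0
  [1] read 0x4D idx=7: raw=0x50007 flags P=1 W=1 U=1 S=0
  [2] read 0x50 idx=29: raw=0x51007 flags P=1 W=1 U=1 S=0
  ⇒ phys 0x51C47  [3 reads]
#5 VA=0x70360228E (r,kernel):
  [0] read 0x2A idx=28: raw=0x52007 flags P=1 W=1 U=1 S=0
  [1] read 0x52 idx=27: raw=0x54007 flags P=1 W=1 U=1 S=0
  [2] read 0x54 idx=2: raw=0x56007 flags P=1 W=1 U=1 S=0
  ⇒ phys 0x5628E  [3 reads]
#6 VA=0x500000A30 (r,kernel):
  [0] read 0x2A idx=20: raw=0x78000 flags P=0 W=0 U=0 S=0
  ⇒ fault: PAGE_NOT_PRESENT  — 1 lookups
#7 VA=0x4C0408120 (r,kernel):
  [0] read 0x2A idx=19: raw=0x57007 flags P=1 W=1 U=1 S=0
  [1] read 0x57 idx=2: raw=0x5B007 flags P=1 W=1 U=1 S=0
  [2] read 0x5B idx=8: raw=0x5E007 flags P=1 W=1 U=1 S=0
  ⇒ phys 0x5E120  [3 reads]

Access #2 fault: NONE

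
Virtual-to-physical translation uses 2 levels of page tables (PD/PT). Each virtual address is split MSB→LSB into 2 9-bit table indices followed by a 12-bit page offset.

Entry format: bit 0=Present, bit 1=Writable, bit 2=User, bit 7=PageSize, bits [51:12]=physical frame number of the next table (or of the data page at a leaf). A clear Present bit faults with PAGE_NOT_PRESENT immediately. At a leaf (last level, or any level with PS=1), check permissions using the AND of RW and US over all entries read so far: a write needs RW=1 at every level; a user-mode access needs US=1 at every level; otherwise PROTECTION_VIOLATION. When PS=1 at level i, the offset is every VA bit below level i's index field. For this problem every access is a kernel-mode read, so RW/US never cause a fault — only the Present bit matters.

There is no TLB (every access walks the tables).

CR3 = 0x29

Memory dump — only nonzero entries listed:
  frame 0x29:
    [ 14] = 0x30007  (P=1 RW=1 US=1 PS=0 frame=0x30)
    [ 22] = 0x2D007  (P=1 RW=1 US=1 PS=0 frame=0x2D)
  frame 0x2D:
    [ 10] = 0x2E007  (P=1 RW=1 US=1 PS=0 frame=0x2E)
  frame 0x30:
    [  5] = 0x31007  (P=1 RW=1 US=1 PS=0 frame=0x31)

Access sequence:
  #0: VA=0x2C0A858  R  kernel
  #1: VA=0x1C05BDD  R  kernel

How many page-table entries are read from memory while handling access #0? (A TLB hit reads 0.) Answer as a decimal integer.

Walk each access:
#0 VA=0x2C0A858 (r,kernel):
  L0 @0x29[22] → 0x2D007  P=1,RW=1,US=1,PS=0
  L1 @0x2D[10] → 0x2E007  P=1,RW=1,US=1,PS=0
  ⇒ phys 0x2E858  [2 reads]
#1 VA=0x1C05BDD (r,kernel):
  L0 @0x29[14] → 0x30007  P=1,RW=1,US=1,PS=0
  L1 @0x30[5] → 0x31007  P=1,RW=1,US=1,PS=0
  ⇒ phys 0x31BDD  [2 reads]

Entries read for #0: 2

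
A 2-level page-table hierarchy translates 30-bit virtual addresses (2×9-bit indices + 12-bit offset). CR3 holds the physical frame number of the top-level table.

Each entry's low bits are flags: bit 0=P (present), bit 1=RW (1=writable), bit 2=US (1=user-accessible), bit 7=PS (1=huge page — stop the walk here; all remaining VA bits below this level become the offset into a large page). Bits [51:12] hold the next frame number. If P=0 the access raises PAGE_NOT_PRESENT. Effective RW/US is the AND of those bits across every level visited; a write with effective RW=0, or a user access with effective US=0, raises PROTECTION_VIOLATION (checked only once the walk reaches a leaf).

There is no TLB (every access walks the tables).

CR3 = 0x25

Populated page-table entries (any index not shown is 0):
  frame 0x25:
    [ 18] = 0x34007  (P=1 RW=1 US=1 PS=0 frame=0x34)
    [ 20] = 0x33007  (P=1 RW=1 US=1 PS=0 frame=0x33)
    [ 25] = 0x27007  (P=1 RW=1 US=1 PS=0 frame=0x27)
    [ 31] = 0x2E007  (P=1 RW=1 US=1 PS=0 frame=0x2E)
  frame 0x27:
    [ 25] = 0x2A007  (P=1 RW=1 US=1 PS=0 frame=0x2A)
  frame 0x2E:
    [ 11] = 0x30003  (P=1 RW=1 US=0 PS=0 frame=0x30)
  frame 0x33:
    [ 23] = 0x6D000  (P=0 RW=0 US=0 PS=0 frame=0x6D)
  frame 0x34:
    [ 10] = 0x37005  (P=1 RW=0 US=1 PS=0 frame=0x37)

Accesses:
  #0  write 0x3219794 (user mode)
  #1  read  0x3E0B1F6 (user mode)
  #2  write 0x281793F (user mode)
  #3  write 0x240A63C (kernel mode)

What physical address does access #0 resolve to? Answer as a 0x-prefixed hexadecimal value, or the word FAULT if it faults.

Trace:
#0 VA=0x3219794 (w,user):
  L0 @0x25[25] → 0x27007  P=1,RW=1,US=1,PS=0
  L1 @0x27[25] → 0x2A007  P=1,RW=1,US=1,PS=0
  ⇒ phys 0x2A794  [2 reads]
#1 VA=0x3E0B1F6 (r,user):
  L0 @0x25[31] → 0x2E007  P=1,RW=1,US=1,PS=0
  L1 @0x2E[11] → 0x30003  P=1,RW=1,US=0,PS=0
  ⇒ fault: PROTECTION_VIOLATION  — 2 lookups
#2 VA=0x281793F (w,user):
  L0 @0x25[20] → 0x33007  P=1,RW=1,US=1,PS=0
  L1 @0x33[23] → 0x6D000  P=0,RW=0,US=0,PS=0
  ⇒ fault: PAGE_NOT_PRESENT  — 2 lookups
#3 VA=0x240A63C (w,kernel):
  L0 @0x25[18] → 0x34007  P=1,RW=1,US=1,PS=0
  L1 @0x34[10] → 0x37005  P=1,RW=0,US=1,PS=0
  ⇒ fault: PROTECTION_VIOLATION  — 2 lookups

Access #0 PA: 0x2A794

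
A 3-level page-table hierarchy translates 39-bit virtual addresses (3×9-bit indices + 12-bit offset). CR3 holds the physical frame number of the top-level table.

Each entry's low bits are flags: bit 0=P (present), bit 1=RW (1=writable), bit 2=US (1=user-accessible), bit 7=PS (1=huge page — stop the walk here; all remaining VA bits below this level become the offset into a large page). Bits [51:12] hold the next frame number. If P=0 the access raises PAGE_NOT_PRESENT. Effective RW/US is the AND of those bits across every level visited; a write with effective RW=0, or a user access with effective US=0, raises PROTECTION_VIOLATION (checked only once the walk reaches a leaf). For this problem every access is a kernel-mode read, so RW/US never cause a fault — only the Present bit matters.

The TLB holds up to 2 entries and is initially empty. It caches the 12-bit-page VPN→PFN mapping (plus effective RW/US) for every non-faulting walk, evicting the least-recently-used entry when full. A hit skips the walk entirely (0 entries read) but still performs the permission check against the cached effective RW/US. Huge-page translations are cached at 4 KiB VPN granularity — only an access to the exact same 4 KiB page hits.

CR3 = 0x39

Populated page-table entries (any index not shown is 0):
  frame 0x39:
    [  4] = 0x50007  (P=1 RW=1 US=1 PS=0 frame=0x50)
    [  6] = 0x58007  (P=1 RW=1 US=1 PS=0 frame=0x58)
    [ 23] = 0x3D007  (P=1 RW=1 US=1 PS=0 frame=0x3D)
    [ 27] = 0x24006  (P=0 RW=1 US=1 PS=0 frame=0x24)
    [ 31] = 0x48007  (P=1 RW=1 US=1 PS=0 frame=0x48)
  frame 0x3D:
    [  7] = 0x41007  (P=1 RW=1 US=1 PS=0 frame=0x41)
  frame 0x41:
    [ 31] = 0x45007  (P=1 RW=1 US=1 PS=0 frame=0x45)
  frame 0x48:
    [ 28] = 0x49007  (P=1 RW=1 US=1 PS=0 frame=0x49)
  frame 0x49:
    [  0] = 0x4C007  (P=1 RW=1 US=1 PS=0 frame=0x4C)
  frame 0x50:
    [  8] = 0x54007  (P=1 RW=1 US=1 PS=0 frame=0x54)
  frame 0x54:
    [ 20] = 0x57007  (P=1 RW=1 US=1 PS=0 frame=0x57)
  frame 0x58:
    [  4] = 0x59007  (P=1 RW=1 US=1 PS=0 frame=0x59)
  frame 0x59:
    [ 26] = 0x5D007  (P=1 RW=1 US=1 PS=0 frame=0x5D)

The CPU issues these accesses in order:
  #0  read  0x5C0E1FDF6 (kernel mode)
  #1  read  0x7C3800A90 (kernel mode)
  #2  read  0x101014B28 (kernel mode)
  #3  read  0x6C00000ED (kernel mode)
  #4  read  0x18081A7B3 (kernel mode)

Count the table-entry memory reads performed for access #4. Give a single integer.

Walk each access:
#0 VA=0x5C0E1FDF6 (r,kernel):
  [0] read 0x39 idx=23: raw=0x3D007 flags P=1 W=1 U=1 S=0
  [1] read 0x3D idx=7: raw=0x41007 flags P=1 W=1 U=1 S=0
  [2] read 0x41 idx=31: raw=0x45007 flags P=1 W=1 U=1 S=0
  ⇒ phys 0x45DF6  [3 reads]
#1 VA=0x7C3800A90 (r,kernel):
  [0] read 0x39 idx=31: raw=0x48007 flags P=1 W=1 U=1 S=0
  [1] read 0x48 idx=28: raw=0x49007 flags P=1 W=1 U=1 S=0
  [2] read 0x49 idx=0: raw=0x4C007 flags P=1 W=1 U=1 S=0
  ⇒ phys 0x4CA90  [3 reads]
#2 VA=0x101014B28 (r,kernel):
  [0] read 0x39 idx=4: raw=0x50007 flags P=1 W=1 U=1 S=0
  [1] read 0x50 idx=8: raw=0x54007 flags P=1 W=1 U=1 S=0
  [2] read 0x54 idx=20: raw=0x57007 flags P=1 W=1 U=1 S=0
  ⇒ phys 0x57B28  [3 reads]
#3 VA=0x6C00000ED (r,kernel):
  [0] read 0x39 idx=27: raw=0x24006 flags P=0 W=1 U=1 S=0
  ✗ PAGE_NOT_PRESENT  [1 reads]
#4 VA=0x18081A7B3 (r,kernel):
  [0] read 0x39 idx=6: raw=0x58007 flags P=1 W=1 U=1 S=0
  [1] read 0x58 idx=4: raw=0x59007 flags P=1 W=1 U=1 S=0
  [2] read 0x59 idx=26: raw=0x5D007 flags P=1 W=1 U=1 S=0
  ⇒ phys 0x5D7B3  [3 reads]

Entries read for #4: 3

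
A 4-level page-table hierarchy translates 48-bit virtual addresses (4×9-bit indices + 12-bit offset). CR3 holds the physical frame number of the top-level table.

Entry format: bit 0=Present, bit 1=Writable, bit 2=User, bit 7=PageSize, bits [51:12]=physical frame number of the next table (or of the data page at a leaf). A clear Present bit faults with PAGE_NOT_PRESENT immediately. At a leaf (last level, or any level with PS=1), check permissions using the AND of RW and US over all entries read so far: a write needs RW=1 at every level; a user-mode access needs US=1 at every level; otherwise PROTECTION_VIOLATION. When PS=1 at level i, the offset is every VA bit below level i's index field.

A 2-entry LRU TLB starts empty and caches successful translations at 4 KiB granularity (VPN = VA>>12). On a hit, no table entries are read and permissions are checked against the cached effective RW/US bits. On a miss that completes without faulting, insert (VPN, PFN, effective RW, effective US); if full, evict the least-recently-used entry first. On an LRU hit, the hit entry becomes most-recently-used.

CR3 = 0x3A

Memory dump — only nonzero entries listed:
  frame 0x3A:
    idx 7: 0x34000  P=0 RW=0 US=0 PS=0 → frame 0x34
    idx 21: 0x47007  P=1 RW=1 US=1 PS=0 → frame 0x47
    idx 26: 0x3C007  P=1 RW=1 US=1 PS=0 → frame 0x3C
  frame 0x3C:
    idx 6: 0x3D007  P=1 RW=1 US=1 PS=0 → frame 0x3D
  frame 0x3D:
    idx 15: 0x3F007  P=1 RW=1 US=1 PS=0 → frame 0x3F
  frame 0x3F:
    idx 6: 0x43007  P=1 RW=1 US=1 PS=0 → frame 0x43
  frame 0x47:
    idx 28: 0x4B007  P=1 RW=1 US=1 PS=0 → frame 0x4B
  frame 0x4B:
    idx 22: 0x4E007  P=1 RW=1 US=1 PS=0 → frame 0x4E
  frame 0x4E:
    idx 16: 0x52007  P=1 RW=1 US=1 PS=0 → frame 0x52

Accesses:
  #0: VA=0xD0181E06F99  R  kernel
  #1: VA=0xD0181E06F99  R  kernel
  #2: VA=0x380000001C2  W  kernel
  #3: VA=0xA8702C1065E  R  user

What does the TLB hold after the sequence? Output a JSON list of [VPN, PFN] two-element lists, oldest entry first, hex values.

Walk each access:
#0 VA=0xD0181E06F99 (r,kernel):
  lvl0: tbl 0x3A, slot 26 ⇒ 0x3C007 (P1/RW1/US1/PS0)
  lvl1: tbl 0x3C, slot 6 ⇒ 0x3D007 (P1/RW1/US1/PS0)
  lvl2: tbl 0x3D, slot 15 ⇒ 0x3F007 (P1/RW1/US1/PS0)
  lvl3: tbl 0x3F, slot 6 ⇒ 0x43007 (P1/RW1/US1/PS0)
  ⇒ phys 0x43F99  [4 reads]
#1 VA=0xD0181E06F99 (r,kernel):
  TLB hit vpn=0xD0181E06 → PA=0x43F99
#2 VA=0x380000001C2 (w,kernel):
  lvl0: tbl 0x3A, slot 7 ⇒ 0x34000 (P0/RW0/US0/PS0)
  ⇒ fault: PAGE_NOT_PRESENT  — 1 lookups
#3 VA=0xA8702C1065E (r,user):
  lvl0: tbl 0x3A, slot 21 ⇒ 0x47007 (P1/RW1/US1/PS0)
  lvl1: tbl 0x47, slot 28 ⇒ 0x4B007 (P1/RW1/US1/PS0)
  lvl2: tbl 0x4B, slot 22 ⇒ 0x4E007 (P1/RW1/US1/PS0)
  lvl3: tbl 0x4E, slot 16 ⇒ 0x52007 (P1/RW1/US1/PS0)
  ⇒ phys 0x5265E  [4 reads]

TLB: [["0xD0181E06", "0x43"], ["0xA8702C10", "0x52"]]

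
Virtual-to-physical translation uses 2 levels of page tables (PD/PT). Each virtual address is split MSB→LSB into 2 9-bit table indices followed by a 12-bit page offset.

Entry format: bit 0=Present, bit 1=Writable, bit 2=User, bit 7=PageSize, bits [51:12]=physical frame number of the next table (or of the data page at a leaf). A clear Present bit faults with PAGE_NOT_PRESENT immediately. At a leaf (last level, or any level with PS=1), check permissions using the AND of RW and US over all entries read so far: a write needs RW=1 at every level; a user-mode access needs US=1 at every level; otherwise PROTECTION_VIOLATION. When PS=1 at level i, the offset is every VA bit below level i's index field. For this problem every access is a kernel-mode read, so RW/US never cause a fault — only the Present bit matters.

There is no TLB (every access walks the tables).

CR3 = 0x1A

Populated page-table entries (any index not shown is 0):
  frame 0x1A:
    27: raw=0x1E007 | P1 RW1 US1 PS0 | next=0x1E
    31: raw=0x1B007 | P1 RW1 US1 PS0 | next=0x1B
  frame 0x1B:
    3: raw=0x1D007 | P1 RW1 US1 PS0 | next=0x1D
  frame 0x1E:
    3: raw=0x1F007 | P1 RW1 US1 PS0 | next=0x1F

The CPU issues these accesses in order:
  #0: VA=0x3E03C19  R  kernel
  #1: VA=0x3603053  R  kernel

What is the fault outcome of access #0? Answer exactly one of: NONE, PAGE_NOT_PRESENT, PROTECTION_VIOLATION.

Per-access translation:
#0 VA=0x3E03C19 (r,kernel):
  L0 @0x1A[31] → 0x1B007  P=1,RW=1,US=1,PS=0
  L1 @0x1B[3] → 0x1D007  P=1,RW=1,US=1,PS=0
  ⇒ phys 0x1DC19  [2 reads]
#1 VA=0x3603053 (r,kernel):
  L0 @0x1A[27] → 0x1E007  P=1,RW=1,US=1,PS=0
  L1 @0x1E[3] → 0x1F007  P=1,RW=1,US=1,PS=0
  ⇒ phys 0x1F053  [2 reads]

Access #0 fault: NONE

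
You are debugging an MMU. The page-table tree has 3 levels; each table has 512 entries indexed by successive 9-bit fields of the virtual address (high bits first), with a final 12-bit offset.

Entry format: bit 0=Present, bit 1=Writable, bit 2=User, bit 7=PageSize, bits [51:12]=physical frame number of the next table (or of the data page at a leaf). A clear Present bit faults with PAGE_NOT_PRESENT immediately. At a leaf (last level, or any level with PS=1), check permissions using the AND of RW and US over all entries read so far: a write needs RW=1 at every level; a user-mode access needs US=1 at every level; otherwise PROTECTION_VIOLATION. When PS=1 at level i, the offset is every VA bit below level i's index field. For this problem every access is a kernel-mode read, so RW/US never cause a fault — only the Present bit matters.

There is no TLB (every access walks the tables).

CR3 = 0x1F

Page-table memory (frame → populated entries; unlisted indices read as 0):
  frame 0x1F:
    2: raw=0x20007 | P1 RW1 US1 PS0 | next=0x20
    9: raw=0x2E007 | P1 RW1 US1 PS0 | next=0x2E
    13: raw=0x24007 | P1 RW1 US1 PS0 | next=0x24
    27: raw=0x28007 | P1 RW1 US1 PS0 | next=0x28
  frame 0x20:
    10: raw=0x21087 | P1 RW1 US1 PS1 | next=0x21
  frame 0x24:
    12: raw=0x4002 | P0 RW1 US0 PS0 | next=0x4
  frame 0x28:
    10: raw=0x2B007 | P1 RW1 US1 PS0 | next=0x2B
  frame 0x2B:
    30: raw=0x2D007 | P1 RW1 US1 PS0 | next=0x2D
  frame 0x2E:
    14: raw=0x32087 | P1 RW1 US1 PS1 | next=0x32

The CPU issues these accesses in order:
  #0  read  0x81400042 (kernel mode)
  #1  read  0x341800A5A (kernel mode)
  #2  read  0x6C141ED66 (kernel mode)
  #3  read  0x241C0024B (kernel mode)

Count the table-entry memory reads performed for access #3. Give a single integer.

Per-access translation:
#0 VA=0x81400042 (r,kernel):
  L0: frame=0x1F idx=2 entry=0x20007 [P=1 RW=1 US=1 PS=0]
  L1: frame=0x20 idx=10 entry=0x21087 [P=1 RW=1 US=1 PS=1]
  → PA=0x21042 (huge @L1)  (2 entries read)
#1 VA=0x341800A5A (r,kernel):
  L0: frame=0x1F idx=13 entry=0x24007 [P=1 RW=1 US=1 PS=0]
  L1: frame=0x24 idx=12 entry=0x4002 [P=0 RW=1 US=0 PS=0]
  ✗ PAGE_NOT_PRESENT  [2 reads]
#2 VA=0x6C141ED66 (r,kernel):
  L0: frame=0x1F idx=27 entry=0x28007 [P=1 RW=1 US=1 PS=0]
  L1: frame=0x28 idx=10 entry=0x2B007 [P=1 RW=1 US=1 PS=0]
  L2: frame=0x2B idx=30 entry=0x2D007 [P=1 RW=1 US=1 PS=0]
  → PA=0x2DD66  (3 entries read)
#3 VA=0x241C0024B (r,kernel):
  L0: frame=0x1F idx=9 entry=0x2E007 [P=1 RW=1 US=1 PS=0]
  L1: frame=0x2E idx=14 entry=0x32087 [P=1 RW=1 US=1 PS=1]
  → PA=0x3224B (huge @L1)  (2 entries read)

Entries read for #3: 2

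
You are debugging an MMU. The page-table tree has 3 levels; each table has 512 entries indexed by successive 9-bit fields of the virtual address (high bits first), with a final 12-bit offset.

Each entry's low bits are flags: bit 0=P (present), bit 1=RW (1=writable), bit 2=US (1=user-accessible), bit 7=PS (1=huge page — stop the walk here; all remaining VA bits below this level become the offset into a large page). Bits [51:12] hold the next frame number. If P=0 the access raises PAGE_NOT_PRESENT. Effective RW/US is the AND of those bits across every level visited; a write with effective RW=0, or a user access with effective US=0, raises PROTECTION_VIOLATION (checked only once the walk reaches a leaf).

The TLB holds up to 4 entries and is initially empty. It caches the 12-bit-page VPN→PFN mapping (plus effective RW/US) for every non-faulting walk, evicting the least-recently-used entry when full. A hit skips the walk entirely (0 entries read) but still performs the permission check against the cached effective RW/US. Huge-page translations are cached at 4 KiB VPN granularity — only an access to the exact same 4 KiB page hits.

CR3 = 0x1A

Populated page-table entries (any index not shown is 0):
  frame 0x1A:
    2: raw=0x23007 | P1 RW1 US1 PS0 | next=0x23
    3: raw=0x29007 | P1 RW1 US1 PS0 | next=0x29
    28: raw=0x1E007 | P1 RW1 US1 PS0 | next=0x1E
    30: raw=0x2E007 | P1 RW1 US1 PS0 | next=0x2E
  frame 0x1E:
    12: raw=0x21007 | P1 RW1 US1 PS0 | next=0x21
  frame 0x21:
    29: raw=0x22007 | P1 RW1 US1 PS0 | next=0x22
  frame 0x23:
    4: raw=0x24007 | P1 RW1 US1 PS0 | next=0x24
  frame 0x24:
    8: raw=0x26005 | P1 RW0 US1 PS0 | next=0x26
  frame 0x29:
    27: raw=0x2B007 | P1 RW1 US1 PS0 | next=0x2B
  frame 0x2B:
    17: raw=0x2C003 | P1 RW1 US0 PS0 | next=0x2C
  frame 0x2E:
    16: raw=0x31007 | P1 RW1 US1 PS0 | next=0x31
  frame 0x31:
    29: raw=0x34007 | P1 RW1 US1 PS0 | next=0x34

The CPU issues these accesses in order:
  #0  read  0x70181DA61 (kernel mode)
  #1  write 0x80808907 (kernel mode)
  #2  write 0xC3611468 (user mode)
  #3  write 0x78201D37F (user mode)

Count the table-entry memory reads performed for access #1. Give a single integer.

Per-access translation:
#0 VA=0x70181DA61 (r,kernel):
  lvl0: tbl 0x1A, slot 28 ⇒ 0x1E007 (P1/RW1/US1/PS0)
  lvl1: tbl 0x1E, slot 12 ⇒ 0x21007 (P1/RW1/US1/PS0)
  lvl2: tbl 0x21, slot 29 ⇒ 0x22007 (P1/RW1/US1/PS0)
  → PA=0x22A61  (3 entries read)
#1 VA=0x80808907 (w,kernel):
  lvl0: tbl 0x1A, slot 2 ⇒ 0x23007 (P1/RW1/US1/PS0)
  lvl1: tbl 0x23, slot 4 ⇒ 0x24007 (P1/RW1/US1/PS0)
  lvl2: tbl 0x24, slot 8 ⇒ 0x26005 (P1/RW0/US1/PS0)
  → PROTECTION_VIOLATION  (3 entries read)
#2 VA=0xC3611468 (w,user):
  lvl0: tbl 0x1A, slot 3 ⇒ 0x29007 (P1/RW1/US1/PS0)
  lvl1: tbl 0x29, slot 27 ⇒ 0x2B007 (P1/RW1/US1/PS0)
  lvl2: tbl 0x2B, slot 17 ⇒ 0x2C003 (P1/RW1/US0/PS0)
  → PROTECTION_VIOLATION  (3 entries read)
#3 VA=0x78201D37F (w,user):
  lvl0: tbl 0x1A, slot 30 ⇒ 0x2E007 (P1/RW1/US1/PS0)
  lvl1: tbl 0x2E, slot 16 ⇒ 0x31007 (P1/RW1/US1/PS0)
  lvl2: tbl 0x31, slot 29 ⇒ 0x34007 (P1/RW1/US1/PS0)
  → PA=0x3437F  (3 entries read)

Entries read for #1: 3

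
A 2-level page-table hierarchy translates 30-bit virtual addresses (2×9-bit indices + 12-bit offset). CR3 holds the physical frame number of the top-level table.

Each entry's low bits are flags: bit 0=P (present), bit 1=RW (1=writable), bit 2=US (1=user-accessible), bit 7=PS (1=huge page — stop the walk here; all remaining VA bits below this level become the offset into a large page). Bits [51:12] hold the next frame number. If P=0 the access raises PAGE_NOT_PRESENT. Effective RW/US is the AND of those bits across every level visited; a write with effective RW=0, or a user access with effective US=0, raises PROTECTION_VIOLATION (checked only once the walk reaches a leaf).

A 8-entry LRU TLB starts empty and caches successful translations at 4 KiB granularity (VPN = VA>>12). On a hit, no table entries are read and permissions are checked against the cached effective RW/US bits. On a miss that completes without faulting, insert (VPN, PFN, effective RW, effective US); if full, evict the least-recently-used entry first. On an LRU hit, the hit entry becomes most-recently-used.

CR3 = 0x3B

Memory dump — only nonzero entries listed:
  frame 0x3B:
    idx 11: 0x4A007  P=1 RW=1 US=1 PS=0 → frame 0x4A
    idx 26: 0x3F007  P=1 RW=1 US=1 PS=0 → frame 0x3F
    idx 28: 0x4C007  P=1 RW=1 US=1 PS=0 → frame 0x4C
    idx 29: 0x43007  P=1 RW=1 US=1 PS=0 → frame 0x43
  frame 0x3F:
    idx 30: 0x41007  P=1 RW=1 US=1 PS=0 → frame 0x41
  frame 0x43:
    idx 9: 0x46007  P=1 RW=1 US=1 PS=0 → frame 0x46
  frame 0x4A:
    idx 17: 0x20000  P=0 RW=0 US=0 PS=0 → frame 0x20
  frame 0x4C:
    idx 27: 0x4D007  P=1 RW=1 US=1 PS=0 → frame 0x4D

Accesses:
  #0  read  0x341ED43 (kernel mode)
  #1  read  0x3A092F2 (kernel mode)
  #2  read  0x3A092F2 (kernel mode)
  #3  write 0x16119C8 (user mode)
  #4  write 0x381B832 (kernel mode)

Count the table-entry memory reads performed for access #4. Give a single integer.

Trace:
#0 VA=0x341ED43 (r,kernel):
  lvl0: tbl 0x3B, slot 26 ⇒ 0x3F007 (P1/RW1/US1/PS0)
  lvl1: tbl 0x3F, slot 30 ⇒ 0x41007 (P1/RW1/US1/PS0)
  ✓ 0x41D43  — 2 lookups
#1 VA=0x3A092F2 (r,kernel):
  lvl0: tbl 0x3B, slot 29 ⇒ 0x43007 (P1/RW1/US1/PS0)
  lvl1: tbl 0x43, slot 9 ⇒ 0x46007 (P1/RW1/US1/PS0)
  ✓ 0x462F2  — 2 lookups
#2 VA=0x3A092F2 (r,kernel):
  TLB hit vpn=0x3A09 → PA=0x462F2
#3 VA=0x16119C8 (w,user):
  lvl0: tbl 0x3B, slot 11 ⇒ 0x4A007 (P1/RW1/US1/PS0)
  lvl1: tbl 0x4A, slot 17 ⇒ 0x20000 (P0/RW0/US0/PS0)
  → PAGE_NOT_PRESENT  (2 entries read)
#4 VA=0x381B832 (w,kernel):
  lvl0: tbl 0x3B, slot 28 ⇒ 0x4C007 (P1/RW1/US1/PS0)
  lvl1: tbl 0x4C, slot 27 ⇒ 0x4D007 (P1/RW1/US1/PS0)
  ✓ 0x4D832  — 2 lookups

Entries read for #4: 2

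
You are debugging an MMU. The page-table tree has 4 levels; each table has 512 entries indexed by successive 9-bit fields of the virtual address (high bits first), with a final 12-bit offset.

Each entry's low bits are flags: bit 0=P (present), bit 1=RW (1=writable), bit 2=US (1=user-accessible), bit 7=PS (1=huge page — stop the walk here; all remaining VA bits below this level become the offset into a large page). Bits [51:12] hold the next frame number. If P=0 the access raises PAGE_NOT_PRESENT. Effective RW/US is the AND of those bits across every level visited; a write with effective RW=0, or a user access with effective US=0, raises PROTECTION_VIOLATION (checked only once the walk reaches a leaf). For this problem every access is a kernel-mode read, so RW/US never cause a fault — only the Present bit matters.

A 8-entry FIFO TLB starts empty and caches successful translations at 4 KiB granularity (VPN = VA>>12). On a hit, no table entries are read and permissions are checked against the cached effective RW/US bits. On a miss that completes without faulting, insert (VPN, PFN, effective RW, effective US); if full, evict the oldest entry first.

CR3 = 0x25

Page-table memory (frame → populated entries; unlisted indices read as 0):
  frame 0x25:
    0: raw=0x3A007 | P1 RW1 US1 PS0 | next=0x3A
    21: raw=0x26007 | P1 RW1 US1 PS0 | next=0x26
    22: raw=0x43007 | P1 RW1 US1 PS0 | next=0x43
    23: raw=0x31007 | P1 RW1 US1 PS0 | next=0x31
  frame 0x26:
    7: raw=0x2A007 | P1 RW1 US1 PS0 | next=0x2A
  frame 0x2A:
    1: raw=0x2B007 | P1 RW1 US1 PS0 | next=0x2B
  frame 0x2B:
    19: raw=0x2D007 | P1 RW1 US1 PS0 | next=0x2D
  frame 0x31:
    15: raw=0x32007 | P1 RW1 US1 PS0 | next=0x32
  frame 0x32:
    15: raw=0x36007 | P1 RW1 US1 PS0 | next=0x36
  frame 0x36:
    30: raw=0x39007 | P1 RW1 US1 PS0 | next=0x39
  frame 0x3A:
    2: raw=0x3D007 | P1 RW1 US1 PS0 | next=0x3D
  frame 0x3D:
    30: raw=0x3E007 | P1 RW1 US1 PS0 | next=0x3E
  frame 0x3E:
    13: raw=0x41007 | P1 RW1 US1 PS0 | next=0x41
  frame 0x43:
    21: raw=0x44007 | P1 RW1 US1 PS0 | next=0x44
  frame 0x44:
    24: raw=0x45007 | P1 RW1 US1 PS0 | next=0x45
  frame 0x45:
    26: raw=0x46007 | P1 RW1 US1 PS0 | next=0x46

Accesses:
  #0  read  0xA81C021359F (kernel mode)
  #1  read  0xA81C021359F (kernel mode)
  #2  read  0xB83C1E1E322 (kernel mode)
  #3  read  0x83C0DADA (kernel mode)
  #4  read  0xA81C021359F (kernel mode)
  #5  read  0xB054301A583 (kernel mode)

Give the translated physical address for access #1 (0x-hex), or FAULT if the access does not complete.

Trace:
#0 VA=0xA81C021359F (r,kernel):
  L0 @0x25[21] → 0x26007  P=1,RW=1,US=1,PS=0
  L1 @0x26[7] → 0x2A007  P=1,RW=1,US=1,PS=0
  L2 @0x2A[1] → 0x2B007  P=1,RW=1,US=1,PS=0
  L3 @0x2B[19] → 0x2D007  P=1,RW=1,US=1,PS=0
  ⇒ phys 0x2D59F  [4 reads]
#1 VA=0xA81C021359F (r,kernel):
  TLB hit vpn=0xA81C0213 → PA=0x2D59F
#2 VA=0xB83C1E1E322 (r,kernel):
  L0 @0x25[23] → 0x31007  P=1,RW=1,US=1,PS=0
  L1 @0x31[15] → 0x32007  P=1,RW=1,US=1,PS=0
  L2 @0x32[15] → 0x36007  P=1,RW=1,US=1,PS=0
  L3 @0x36[30] → 0x39007  P=1,RW=1,US=1,PS=0
  ⇒ phys 0x39322  [4 reads]
#3 VA=0x83C0DADA (r,kernel):
  L0 @0x25[0] → 0x3A007  P=1,RW=1,US=1,PS=0
  L1 @0x3A[2] → 0x3D007  P=1,RW=1,US=1,PS=0
  L2 @0x3D[30] → 0x3E007  P=1,RW=1,US=1,PS=0
  L3 @0x3E[13] → 0x41007  P=1,RW=1,US=1,PS=0
  ⇒ phys 0x41ADA  [4 reads]
#4 VA=0xA81C021359F (r,kernel):
  TLB hit vpn=0xA81C0213 → PA=0x2D59F
#5 VA=0xB054301A583 (r,kernel):
  L0 @0x25[22] → 0x43007  P=1,RW=1,US=1,PS=0
  L1 @0x43[21] → 0x44007  P=1,RW=1,US=1,PS=0
  L2 @0x44[24] → 0x45007  P=1,RW=1,US=1,PS=0
  L3 @0x45[26] → 0x46007  P=1,RW=1,US=1,PS=0
  ⇒ phys 0x46583  [4 reads]

Access #1 PA: 0x2D59F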